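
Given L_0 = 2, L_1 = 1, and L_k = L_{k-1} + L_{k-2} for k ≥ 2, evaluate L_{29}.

Iterating the recurrence up to L_{21} = 24476 and L_{20} = 15127:
L_{22} = L_{21} + L_{20} = 24476 + 15127 = 39603
L_{23} = L_{22} + L_{21} = 39603 + 24476 = 64079
L_{24} = L_{23} + L_{22} = 64079 + 39603 = 103682
L_{25} = L_{24} + L_{23} = 103682 + 64079 = 167761
L_{26} = L_{25} + L_{24} = 167761 + 103682 = 271443
L_{27} = L_{26} + L_{25} = 271443 + 167761 = 439204
L_{28} = L_{27} + L_{26} = 439204 + 271443 = 710647
L_{29} = L_{28} + L_{27} = 710647 + 439204 = 1149851

1149851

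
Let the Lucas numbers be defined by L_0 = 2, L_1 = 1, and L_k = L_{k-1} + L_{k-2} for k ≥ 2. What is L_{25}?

167761

Iterating the recurrence up to L_{20} = 15127 and L_{19} = 9349:
L_{21} = L_{20} + L_{19} = 15127 + 9349 = 24476
L_{22} = L_{21} + L_{20} = 24476 + 15127 = 39603
L_{23} = L_{22} + L_{21} = 39603 + 24476 = 64079
L_{24} = L_{23} + L_{22} = 64079 + 39603 = 103682
L_{25} = L_{24} + L_{23} = 103682 + 64079 = 167761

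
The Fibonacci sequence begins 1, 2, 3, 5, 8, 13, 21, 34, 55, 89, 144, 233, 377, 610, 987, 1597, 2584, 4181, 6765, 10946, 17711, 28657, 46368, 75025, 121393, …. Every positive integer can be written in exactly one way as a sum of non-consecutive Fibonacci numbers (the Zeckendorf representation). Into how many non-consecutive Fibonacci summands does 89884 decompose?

89884: greatest Fibonacci not exceeding it is 75025, leaving 14859
14859: greatest Fibonacci not exceeding it is 10946, leaving 3913
3913: greatest Fibonacci not exceeding it is 2584, leaving 1329
1329: greatest Fibonacci not exceeding it is 987, leaving 342
342: greatest Fibonacci not exceeding it is 233, leaving 109
109: greatest Fibonacci not exceeding it is 89, leaving 20
20: greatest Fibonacci not exceeding it is 13, leaving 7
7: greatest Fibonacci not exceeding it is 5, leaving 2
2: greatest Fibonacci not exceeding it is 2, leaving 0
89884 = 75025 + 10946 + 2584 + 987 + 233 + 89 + 13 + 5 + 2, which has 9 terms.

9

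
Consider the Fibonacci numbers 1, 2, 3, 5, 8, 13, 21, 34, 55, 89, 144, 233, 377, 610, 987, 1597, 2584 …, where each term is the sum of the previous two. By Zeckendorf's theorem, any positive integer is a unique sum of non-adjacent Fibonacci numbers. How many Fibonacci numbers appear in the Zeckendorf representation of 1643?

Greedily peel off the largest Fibonacci term at each step:
largest Fibonacci ≤ 1643 is 1597; 1643 − 1597 = 46
largest Fibonacci ≤ 46 is 34; 46 − 34 = 12
largest Fibonacci ≤ 12 is 8; 12 − 8 = 4
largest Fibonacci ≤ 4 is 3; 4 − 3 = 1
largest Fibonacci ≤ 1 is 1; 1 − 1 = 0
1643 = 1597 + 34 + 8 + 3 + 1, which has 5 terms.

5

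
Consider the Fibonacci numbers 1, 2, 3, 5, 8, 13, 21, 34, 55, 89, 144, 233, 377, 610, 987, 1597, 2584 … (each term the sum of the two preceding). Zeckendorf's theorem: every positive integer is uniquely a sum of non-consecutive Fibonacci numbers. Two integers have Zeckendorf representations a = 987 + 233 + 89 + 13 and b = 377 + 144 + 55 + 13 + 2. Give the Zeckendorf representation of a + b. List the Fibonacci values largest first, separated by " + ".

The two numbers are 1322 and 591, so their sum is 1913.
1597 ≤ 1913 < 2584, so take 1597; remainder 316
233 ≤ 316 < 377, so take 233; remainder 83
55 ≤ 83 < 89, so take 55; remainder 28
21 ≤ 28 < 34, so take 21; remainder 7
5 ≤ 7 < 8, so take 5; remainder 2
2 ≤ 2 < 3, so take 2; remainder 0

1597 + 233 + 55 + 21 + 5 + 2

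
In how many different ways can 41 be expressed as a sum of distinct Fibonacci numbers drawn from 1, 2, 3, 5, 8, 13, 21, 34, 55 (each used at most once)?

Each representation comes from the Zeckendorf form by replacing some F_k with F_{k−1} + F_{k−2} where possible.
41 = 34+5+2 = 21+13+5+2 — 2 representations.

2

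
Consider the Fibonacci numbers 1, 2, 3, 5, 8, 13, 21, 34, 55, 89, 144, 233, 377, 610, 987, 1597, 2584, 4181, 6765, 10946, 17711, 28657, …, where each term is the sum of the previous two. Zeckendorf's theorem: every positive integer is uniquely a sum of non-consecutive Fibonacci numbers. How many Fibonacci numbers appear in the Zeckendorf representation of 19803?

6

Repeatedly subtract the largest Fibonacci number that fits:
take 17711 (≤ 19803); 19803 − 17711 = 2092
take 1597 (≤ 2092); 2092 − 1597 = 495
take 377 (≤ 495); 495 − 377 = 118
take 89 (≤ 118); 118 − 89 = 29
take 21 (≤ 29); 29 − 21 = 8
take 8 (≤ 8); 8 − 8 = 0
19803 = 17711 + 1597 + 377 + 89 + 21 + 8, which has 6 terms.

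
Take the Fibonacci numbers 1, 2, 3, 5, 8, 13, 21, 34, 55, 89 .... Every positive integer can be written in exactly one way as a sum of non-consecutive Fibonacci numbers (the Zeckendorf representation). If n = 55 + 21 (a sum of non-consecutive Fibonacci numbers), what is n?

55 + 21 = 76.

76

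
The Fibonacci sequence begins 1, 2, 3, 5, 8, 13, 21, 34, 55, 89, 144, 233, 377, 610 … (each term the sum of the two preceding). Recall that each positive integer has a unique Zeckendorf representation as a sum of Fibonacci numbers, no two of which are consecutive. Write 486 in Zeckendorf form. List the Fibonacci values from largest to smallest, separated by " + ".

largest Fibonacci ≤ 486 is 377; 486 − 377 = 109
largest Fibonacci ≤ 109 is 89; 109 − 89 = 20
largest Fibonacci ≤ 20 is 13; 20 − 13 = 7
largest Fibonacci ≤ 7 is 5; 7 − 5 = 2
largest Fibonacci ≤ 2 is 2; 2 − 2 = 0
So 486 = 377 + 89 + 13 + 5 + 2, with no two terms consecutive in the sequence.

377 + 89 + 13 + 5 + 2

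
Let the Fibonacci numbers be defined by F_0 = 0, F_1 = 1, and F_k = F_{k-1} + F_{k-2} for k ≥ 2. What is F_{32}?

Iterating the recurrence up to F_{27} = 196418 and F_{26} = 121393:
F_{28} = F_{27} + F_{26} = 196418 + 121393 = 317811
F_{29} = F_{28} + F_{27} = 317811 + 196418 = 514229
F_{30} = F_{29} + F_{28} = 514229 + 317811 = 832040
F_{31} = F_{30} + F_{29} = 832040 + 514229 = 1346269
F_{32} = F_{31} + F_{30} = 1346269 + 832040 = 2178309

2178309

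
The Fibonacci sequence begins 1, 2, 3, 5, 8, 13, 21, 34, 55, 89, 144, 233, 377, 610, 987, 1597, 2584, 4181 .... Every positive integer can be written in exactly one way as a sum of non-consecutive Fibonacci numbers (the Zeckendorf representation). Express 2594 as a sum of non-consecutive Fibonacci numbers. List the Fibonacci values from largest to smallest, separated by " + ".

Greedy algorithm:
largest Fibonacci ≤ 2594 is 2584; 2594 − 2584 = 10
largest Fibonacci ≤ 10 is 8; 10 − 8 = 2
largest Fibonacci ≤ 2 is 2; 2 − 2 = 0
So 2594 = 2584 + 8 + 2, with no two terms consecutive in the sequence.

2584 + 8 + 2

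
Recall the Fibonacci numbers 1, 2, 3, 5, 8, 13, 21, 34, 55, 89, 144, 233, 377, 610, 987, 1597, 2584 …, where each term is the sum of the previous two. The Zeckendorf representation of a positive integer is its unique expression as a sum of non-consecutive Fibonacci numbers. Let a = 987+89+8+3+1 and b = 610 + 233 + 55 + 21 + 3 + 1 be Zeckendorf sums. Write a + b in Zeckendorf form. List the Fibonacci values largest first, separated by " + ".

The two numbers are 1088 and 923, so their sum is 2011.
Greedy algorithm:
subtract 1597 from 2011: 414 remains
subtract 377 from 414: 37 remains
subtract 34 from 37: 3 remains
subtract 3 from 3: 0 remains

1597 + 377 + 34 + 3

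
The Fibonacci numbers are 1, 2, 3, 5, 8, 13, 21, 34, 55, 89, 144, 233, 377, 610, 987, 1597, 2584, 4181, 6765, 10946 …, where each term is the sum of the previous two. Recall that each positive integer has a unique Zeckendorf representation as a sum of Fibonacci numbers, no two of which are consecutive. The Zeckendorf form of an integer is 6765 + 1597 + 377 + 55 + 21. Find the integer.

6765 + 1597 + 377 + 55 + 21 = 8815.

8815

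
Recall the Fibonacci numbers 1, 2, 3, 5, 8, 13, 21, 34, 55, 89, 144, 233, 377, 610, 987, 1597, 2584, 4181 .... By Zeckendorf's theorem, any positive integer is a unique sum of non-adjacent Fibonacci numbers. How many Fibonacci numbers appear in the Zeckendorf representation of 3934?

7

2584 ≤ 3934 < 4181, so take 2584; remainder 1350
987 ≤ 1350 < 1597, so take 987; remainder 363
233 ≤ 363 < 377, so take 233; remainder 130
89 ≤ 130 < 144, so take 89; remainder 41
34 ≤ 41 < 55, so take 34; remainder 7
5 ≤ 7 < 8, so take 5; remainder 2
2 ≤ 2 < 3, so take 2; remainder 0
3934 = 2584 + 987 + 233 + 89 + 34 + 5 + 2, which has 7 terms.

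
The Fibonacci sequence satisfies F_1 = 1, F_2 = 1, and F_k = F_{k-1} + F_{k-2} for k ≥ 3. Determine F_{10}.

Iterating the recurrence up to F_{5} = 5 and F_{4} = 3:
F_{6} = F_{5} + F_{4} = 5 + 3 = 8
F_{7} = F_{6} + F_{5} = 8 + 5 = 13
F_{8} = F_{7} + F_{6} = 13 + 8 = 21
F_{9} = F_{8} + F_{7} = 21 + 13 = 34
F_{10} = F_{9} + F_{8} = 34 + 21 = 55

55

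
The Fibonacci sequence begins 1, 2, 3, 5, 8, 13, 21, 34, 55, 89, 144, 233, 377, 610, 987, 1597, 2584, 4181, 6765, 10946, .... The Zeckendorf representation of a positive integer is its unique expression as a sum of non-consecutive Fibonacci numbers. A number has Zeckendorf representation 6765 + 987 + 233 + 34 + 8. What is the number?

6765 + 987 + 233 + 34 + 8 = 8027.

8027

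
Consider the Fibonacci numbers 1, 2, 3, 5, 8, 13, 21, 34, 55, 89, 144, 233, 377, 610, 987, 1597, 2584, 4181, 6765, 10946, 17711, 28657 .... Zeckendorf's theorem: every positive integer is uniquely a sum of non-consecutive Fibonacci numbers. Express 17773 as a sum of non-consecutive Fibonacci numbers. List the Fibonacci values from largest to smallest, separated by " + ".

Repeatedly subtract the largest Fibonacci number that fits:
subtract 17711 from 17773: 62 remains
subtract 55 from 62: 7 remains
subtract 5 from 7: 2 remains
subtract 2 from 2: 0 remains
So 17773 = 17711 + 55 + 5 + 2, with no two terms consecutive in the sequence.

17711 + 55 + 5 + 2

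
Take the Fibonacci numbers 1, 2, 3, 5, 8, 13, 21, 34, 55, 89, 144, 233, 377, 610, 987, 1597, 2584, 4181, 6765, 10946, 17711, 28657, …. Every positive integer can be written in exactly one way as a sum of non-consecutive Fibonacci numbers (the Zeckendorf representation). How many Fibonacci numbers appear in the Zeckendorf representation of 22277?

4

Greedily peel off the largest Fibonacci term at each step:
subtract 17711 from 22277: 4566 remains
subtract 4181 from 4566: 385 remains
subtract 377 from 385: 8 remains
subtract 8 from 8: 0 remains
22277 = 17711 + 4181 + 377 + 8, which has 4 terms.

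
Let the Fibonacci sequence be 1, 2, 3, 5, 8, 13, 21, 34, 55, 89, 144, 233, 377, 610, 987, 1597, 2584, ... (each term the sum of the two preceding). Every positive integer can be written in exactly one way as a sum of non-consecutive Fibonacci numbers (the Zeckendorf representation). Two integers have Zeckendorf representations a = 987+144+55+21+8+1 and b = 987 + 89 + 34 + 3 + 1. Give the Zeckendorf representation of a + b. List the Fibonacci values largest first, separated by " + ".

The two numbers are 1216 and 1114, so their sum is 2330.
Repeatedly subtract the largest Fibonacci number that fits:
1597 ≤ 2330 < 2584, so take 1597; remainder 733
610 ≤ 733 < 987, so take 610; remainder 123
89 ≤ 123 < 144, so take 89; remainder 34
34 ≤ 34 < 55, so take 34; remainder 0

1597 + 610 + 89 + 34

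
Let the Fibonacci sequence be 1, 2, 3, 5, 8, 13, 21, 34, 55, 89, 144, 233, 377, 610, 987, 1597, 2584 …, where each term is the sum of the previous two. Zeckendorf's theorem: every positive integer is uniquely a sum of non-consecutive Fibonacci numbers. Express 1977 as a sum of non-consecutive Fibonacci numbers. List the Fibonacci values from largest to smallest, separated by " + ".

Greedily peel off the largest Fibonacci term at each step:
1977 − 1597 = 380
380 − 377 = 3
3 − 3 = 0
So 1977 = 1597 + 377 + 3, with no two terms consecutive in the sequence.

1597 + 377 + 3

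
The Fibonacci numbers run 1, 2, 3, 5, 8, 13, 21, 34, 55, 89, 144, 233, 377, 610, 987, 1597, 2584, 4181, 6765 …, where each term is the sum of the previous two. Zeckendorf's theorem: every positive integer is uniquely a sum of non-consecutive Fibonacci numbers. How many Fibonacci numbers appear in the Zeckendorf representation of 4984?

largest Fibonacci ≤ 4984 is 4181; 4984 − 4181 = 803
largest Fibonacci ≤ 803 is 610; 803 − 610 = 193
largest Fibonacci ≤ 193 is 144; 193 − 144 = 49
largest Fibonacci ≤ 49 is 34; 49 − 34 = 15
largest Fibonacci ≤ 15 is 13; 15 − 13 = 2
largest Fibonacci ≤ 2 is 2; 2 − 2 = 0
4984 = 4181 + 610 + 144 + 34 + 13 + 2, which has 6 terms.

6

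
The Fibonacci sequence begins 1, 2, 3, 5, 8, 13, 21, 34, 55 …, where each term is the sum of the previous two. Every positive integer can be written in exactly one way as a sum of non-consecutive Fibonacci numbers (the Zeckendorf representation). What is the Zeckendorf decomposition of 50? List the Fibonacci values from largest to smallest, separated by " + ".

34 + 13 + 3

take 34 (≤ 50); 50 − 34 = 16
take 13 (≤ 16); 16 − 13 = 3
take 3 (≤ 3); 3 − 3 = 0
So 50 = 34 + 13 + 3, with no two terms consecutive in the sequence.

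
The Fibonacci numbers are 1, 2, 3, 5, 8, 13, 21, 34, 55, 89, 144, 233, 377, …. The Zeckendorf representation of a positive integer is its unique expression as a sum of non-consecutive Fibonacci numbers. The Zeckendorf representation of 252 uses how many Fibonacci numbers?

Repeatedly subtract the largest Fibonacci number that fits:
subtract 233 from 252: 19 remains
subtract 13 from 19: 6 remains
subtract 5 from 6: 1 remains
subtract 1 from 1: 0 remains
252 = 233 + 13 + 5 + 1, which has 4 terms.

4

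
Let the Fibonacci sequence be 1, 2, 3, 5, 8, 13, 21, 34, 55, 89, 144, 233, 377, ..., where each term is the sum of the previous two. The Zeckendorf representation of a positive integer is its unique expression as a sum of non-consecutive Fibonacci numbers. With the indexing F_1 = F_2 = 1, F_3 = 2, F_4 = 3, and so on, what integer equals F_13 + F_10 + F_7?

F_13 + F_10 + F_7 = 233 + 55 + 13 = 301.

301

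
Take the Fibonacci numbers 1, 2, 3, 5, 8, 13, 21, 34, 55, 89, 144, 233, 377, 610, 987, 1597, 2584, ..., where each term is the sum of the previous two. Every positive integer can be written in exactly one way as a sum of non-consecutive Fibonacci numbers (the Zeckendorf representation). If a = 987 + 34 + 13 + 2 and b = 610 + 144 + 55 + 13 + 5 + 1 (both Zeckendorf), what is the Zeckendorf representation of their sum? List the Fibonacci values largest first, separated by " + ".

The two numbers are 1036 and 828, so their sum is 1864.
Greedily peel off the largest Fibonacci term at each step:
subtract 1597 from 1864: 267 remains
subtract 233 from 267: 34 remains
subtract 34 from 34: 0 remains

1597 + 233 + 34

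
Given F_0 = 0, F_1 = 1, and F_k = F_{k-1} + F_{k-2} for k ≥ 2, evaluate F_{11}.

89

Iterating the recurrence up to F_{3} = 2 and F_{2} = 1:
F_{4} = F_{3} + F_{2} = 2 + 1 = 3
F_{5} = F_{4} + F_{3} = 3 + 2 = 5
F_{6} = F_{5} + F_{4} = 5 + 3 = 8
F_{7} = F_{6} + F_{5} = 8 + 5 = 13
F_{8} = F_{7} + F_{6} = 13 + 8 = 21
F_{9} = F_{8} + F_{7} = 21 + 13 = 34
F_{10} = F_{9} + F_{8} = 34 + 21 = 55
F_{11} = F_{10} + F_{9} = 55 + 34 = 89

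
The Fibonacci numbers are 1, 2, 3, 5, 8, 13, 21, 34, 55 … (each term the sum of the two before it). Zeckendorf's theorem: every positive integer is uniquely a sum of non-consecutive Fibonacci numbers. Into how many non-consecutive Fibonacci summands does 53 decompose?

Greedy algorithm:
subtract 34 from 53: 19 remains
subtract 13 from 19: 6 remains
subtract 5 from 6: 1 remains
subtract 1 from 1: 0 remains
53 = 34 + 13 + 5 + 1, which has 4 terms.

4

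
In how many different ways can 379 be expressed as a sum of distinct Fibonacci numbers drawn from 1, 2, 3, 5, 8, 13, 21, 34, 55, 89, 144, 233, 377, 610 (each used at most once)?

379 = 377+2 = 233+144+2 = 233+89+55+2 = 233+89+34+21+2 = 233+89+34+13+8+2 = … (1 more), for 6 in all.

6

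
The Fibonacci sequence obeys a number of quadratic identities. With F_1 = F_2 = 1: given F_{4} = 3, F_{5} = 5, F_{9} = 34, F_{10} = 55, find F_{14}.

By the addition formula F_{m+n} = F_m F_{n+1} + F_{m−1} F_n with m=10, n=4: F_{14} = 55·5 + 34·3 = 275 + 102 = 377.

377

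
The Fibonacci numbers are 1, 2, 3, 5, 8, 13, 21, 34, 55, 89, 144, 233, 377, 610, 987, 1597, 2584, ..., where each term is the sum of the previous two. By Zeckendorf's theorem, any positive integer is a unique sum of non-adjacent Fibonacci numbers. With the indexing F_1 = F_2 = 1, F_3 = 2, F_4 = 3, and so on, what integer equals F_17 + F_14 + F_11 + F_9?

2097

F_17 + F_14 + F_11 + F_9 = 1597 + 377 + 89 + 34 = 2097.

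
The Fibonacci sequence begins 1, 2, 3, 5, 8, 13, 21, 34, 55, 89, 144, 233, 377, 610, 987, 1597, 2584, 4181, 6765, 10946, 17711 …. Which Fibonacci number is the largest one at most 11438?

10946 ≤ 11438 < 17711, so the largest Fibonacci number not exceeding 11438 is 10946.

10946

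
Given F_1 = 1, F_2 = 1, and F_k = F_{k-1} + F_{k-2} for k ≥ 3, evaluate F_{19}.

4181

Iterating the recurrence up to F_{13} = 233 and F_{12} = 144:
F_{14} = F_{13} + F_{12} = 233 + 144 = 377
F_{15} = F_{14} + F_{13} = 377 + 233 = 610
F_{16} = F_{15} + F_{14} = 610 + 377 = 987
F_{17} = F_{16} + F_{15} = 987 + 610 = 1597
F_{18} = F_{17} + F_{16} = 1597 + 987 = 2584
F_{19} = F_{18} + F_{17} = 2584 + 1597 = 4181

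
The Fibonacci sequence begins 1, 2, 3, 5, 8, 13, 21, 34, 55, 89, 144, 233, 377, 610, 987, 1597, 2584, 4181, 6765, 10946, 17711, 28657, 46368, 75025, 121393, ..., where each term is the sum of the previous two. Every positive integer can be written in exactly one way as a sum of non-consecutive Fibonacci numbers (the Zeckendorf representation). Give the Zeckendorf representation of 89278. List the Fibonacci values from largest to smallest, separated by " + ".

Greedily peel off the largest Fibonacci term at each step:
take 75025 (≤ 89278); 89278 − 75025 = 14253
take 10946 (≤ 14253); 14253 − 10946 = 3307
take 2584 (≤ 3307); 3307 − 2584 = 723
take 610 (≤ 723); 723 − 610 = 113
take 89 (≤ 113); 113 − 89 = 24
take 21 (≤ 24); 24 − 21 = 3
take 3 (≤ 3); 3 − 3 = 0
So 89278 = 75025 + 10946 + 2584 + 610 + 89 + 21 + 3, with no two terms consecutive in the sequence.

75025 + 10946 + 2584 + 610 + 89 + 21 + 3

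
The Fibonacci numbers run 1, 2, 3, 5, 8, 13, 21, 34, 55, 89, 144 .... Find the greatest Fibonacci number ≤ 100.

89

89 ≤ 100 < 144, so the largest Fibonacci number not exceeding 100 is 89.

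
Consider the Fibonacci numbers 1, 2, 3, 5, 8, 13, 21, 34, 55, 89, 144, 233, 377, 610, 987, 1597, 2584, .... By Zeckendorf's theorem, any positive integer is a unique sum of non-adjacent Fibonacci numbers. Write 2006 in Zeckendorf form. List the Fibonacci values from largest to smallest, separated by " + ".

Greedy algorithm:
1597 ≤ 2006 < 2584, so take 1597; remainder 409
377 ≤ 409 < 610, so take 377; remainder 32
21 ≤ 32 < 34, so take 21; remainder 11
8 ≤ 11 < 13, so take 8; remainder 3
3 ≤ 3 < 5, so take 3; remainder 0
So 2006 = 1597 + 377 + 21 + 8 + 3, with no two terms consecutive in the sequence.

1597 + 377 + 21 + 8 + 3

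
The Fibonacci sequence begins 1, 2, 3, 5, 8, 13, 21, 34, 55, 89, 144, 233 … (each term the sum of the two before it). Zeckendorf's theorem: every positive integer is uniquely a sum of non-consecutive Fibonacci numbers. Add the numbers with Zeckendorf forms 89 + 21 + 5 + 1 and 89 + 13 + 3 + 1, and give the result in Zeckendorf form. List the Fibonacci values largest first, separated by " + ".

144 + 55 + 21 + 2

The two numbers are 116 and 106, so their sum is 222.
Repeatedly subtract the largest Fibonacci number that fits:
take 144 (≤ 222); 222 − 144 = 78
take 55 (≤ 78); 78 − 55 = 23
take 21 (≤ 23); 23 − 21 = 2
take 2 (≤ 2); 2 − 2 = 0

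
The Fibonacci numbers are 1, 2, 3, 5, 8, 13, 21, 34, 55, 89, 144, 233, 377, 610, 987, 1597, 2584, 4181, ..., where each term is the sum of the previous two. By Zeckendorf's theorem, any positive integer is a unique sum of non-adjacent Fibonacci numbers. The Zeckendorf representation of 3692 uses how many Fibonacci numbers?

take 2584 (≤ 3692); 3692 − 2584 = 1108
take 987 (≤ 1108); 1108 − 987 = 121
take 89 (≤ 121); 121 − 89 = 32
take 21 (≤ 32); 32 − 21 = 11
take 8 (≤ 11); 11 − 8 = 3
take 3 (≤ 3); 3 − 3 = 0
3692 = 2584 + 987 + 89 + 21 + 8 + 3, which has 6 terms.

6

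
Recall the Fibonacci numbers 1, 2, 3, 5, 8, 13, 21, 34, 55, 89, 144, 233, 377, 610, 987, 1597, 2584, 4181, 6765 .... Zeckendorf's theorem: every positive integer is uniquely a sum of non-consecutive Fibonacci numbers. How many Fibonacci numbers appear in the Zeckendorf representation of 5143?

7

5143: greatest Fibonacci not exceeding it is 4181, leaving 962
962: greatest Fibonacci not exceeding it is 610, leaving 352
352: greatest Fibonacci not exceeding it is 233, leaving 119
119: greatest Fibonacci not exceeding it is 89, leaving 30
30: greatest Fibonacci not exceeding it is 21, leaving 9
9: greatest Fibonacci not exceeding it is 8, leaving 1
1: greatest Fibonacci not exceeding it is 1, leaving 0
5143 = 4181 + 610 + 233 + 89 + 21 + 8 + 1, which has 7 terms.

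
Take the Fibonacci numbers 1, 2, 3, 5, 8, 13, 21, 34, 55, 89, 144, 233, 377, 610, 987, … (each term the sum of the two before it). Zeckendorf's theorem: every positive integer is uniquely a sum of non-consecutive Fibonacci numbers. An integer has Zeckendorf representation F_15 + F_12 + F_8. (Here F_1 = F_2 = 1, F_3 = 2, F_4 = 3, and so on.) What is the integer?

F_15 + F_12 + F_8 = 610 + 144 + 21 = 775.

775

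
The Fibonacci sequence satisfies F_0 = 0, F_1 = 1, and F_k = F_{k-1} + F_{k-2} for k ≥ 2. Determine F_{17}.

Iterating the recurrence up to F_{10} = 55 and F_{9} = 34:
F_{11} = F_{10} + F_{9} = 55 + 34 = 89
F_{12} = F_{11} + F_{10} = 89 + 55 = 144
F_{13} = F_{12} + F_{11} = 144 + 89 = 233
F_{14} = F_{13} + F_{12} = 233 + 144 = 377
F_{15} = F_{14} + F_{13} = 377 + 233 = 610
F_{16} = F_{15} + F_{14} = 610 + 377 = 987
F_{17} = F_{16} + F_{15} = 987 + 610 = 1597

1597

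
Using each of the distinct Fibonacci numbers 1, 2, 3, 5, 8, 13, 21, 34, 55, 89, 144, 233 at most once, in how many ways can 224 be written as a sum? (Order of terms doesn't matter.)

4

224 = 144+55+21+3+1 = 144+55+13+8+3+1 = 144+34+21+13+8+3+1 = 89+55+34+21+13+8+3+1 — 4 representations.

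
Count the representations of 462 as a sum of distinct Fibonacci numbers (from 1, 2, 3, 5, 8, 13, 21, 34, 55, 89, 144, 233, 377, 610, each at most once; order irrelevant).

9

Each representation comes from the Zeckendorf form by replacing some F_k with F_{k−1} + F_{k−2} where possible.
462 = 377+55+21+8+1 = 377+55+21+5+3+1 = 233+144+55+21+8+1 = … (6 more), for 9 in all.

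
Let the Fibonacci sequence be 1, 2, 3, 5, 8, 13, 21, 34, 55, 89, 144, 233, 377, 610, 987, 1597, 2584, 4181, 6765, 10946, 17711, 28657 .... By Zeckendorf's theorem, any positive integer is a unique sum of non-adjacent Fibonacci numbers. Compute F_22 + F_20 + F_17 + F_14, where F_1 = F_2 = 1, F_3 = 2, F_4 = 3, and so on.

26450

F_22 + F_20 + F_17 + F_14 = 17711 + 6765 + 1597 + 377 = 26450.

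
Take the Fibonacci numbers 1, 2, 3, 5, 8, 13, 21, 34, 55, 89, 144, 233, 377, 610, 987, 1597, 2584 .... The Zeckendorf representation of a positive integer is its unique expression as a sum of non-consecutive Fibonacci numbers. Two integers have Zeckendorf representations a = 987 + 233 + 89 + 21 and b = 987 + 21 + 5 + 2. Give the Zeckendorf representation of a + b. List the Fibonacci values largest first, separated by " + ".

The two numbers are 1330 and 1015, so their sum is 2345.
Greedy algorithm:
2345 − 1597 = 748
748 − 610 = 138
138 − 89 = 49
49 − 34 = 15
15 − 13 = 2
2 − 2 = 0

1597 + 610 + 89 + 34 + 13 + 2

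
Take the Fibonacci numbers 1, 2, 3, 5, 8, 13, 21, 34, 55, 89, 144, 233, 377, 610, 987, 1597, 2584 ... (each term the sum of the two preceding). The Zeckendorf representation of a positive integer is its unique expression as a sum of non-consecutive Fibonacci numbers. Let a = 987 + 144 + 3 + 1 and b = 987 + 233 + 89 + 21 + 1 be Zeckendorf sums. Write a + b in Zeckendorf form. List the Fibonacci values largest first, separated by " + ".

The two numbers are 1135 and 1331, so their sum is 2466.
subtract 1597 from 2466: 869 remains
subtract 610 from 869: 259 remains
subtract 233 from 259: 26 remains
subtract 21 from 26: 5 remains
subtract 5 from 5: 0 remains

1597 + 610 + 233 + 21 + 5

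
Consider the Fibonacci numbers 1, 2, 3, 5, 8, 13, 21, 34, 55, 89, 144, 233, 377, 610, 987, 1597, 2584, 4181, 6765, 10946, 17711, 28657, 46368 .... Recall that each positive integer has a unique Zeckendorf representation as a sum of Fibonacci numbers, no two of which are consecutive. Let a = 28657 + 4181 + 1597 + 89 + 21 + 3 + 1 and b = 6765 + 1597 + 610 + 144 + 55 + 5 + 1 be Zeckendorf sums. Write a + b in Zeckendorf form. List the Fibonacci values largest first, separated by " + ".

The two numbers are 34549 and 9177, so their sum is 43726.
Greedy algorithm:
43726 − 28657 = 15069
15069 − 10946 = 4123
4123 − 2584 = 1539
1539 − 987 = 552
552 − 377 = 175
175 − 144 = 31
31 − 21 = 10
10 − 8 = 2
2 − 2 = 0

28657 + 10946 + 2584 + 987 + 377 + 144 + 21 + 8 + 2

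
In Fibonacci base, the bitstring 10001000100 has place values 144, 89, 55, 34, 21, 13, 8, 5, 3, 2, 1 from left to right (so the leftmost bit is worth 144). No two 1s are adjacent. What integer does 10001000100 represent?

168

Summing the place values of the 1 bits: 144 + 21 + 3 = 168.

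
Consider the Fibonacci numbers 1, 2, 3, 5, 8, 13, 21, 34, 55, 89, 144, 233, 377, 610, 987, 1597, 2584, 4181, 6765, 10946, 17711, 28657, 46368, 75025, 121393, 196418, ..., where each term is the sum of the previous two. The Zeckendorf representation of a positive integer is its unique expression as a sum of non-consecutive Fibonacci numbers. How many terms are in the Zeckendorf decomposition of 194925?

194925: greatest Fibonacci not exceeding it is 121393, leaving 73532
73532: greatest Fibonacci not exceeding it is 46368, leaving 27164
27164: greatest Fibonacci not exceeding it is 17711, leaving 9453
9453: greatest Fibonacci not exceeding it is 6765, leaving 2688
2688: greatest Fibonacci not exceeding it is 2584, leaving 104
104: greatest Fibonacci not exceeding it is 89, leaving 15
15: greatest Fibonacci not exceeding it is 13, leaving 2
2: greatest Fibonacci not exceeding it is 2, leaving 0
194925 = 121393 + 46368 + 17711 + 6765 + 2584 + 89 + 13 + 2, which has 8 terms.

8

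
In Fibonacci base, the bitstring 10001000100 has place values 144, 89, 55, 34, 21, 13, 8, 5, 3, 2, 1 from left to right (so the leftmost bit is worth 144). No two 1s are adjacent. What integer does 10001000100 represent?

Summing the place values of the 1 bits: 144 + 21 + 3 = 168.

168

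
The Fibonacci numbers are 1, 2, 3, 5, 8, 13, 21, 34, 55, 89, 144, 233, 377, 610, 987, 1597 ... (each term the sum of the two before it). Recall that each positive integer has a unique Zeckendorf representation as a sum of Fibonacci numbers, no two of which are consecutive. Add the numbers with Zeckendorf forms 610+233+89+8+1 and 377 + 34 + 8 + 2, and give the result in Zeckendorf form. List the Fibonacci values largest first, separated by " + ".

987 + 233 + 89 + 34 + 13 + 5 + 1

The two numbers are 941 and 421, so their sum is 1362.
Greedily peel off the largest Fibonacci term at each step:
1362 − 987 = 375
375 − 233 = 142
142 − 89 = 53
53 − 34 = 19
19 − 13 = 6
6 − 5 = 1
1 − 1 = 0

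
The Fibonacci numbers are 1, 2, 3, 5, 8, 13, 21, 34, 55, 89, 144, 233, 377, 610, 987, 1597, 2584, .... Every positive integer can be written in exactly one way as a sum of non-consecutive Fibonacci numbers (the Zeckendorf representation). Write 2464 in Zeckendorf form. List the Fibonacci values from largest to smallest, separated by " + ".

1597 + 610 + 233 + 21 + 3

Greedily peel off the largest Fibonacci term at each step:
take 1597 (≤ 2464); 2464 − 1597 = 867
take 610 (≤ 867); 867 − 610 = 257
take 233 (≤ 257); 257 − 233 = 24
take 21 (≤ 24); 24 − 21 = 3
take 3 (≤ 3); 3 − 3 = 0
So 2464 = 1597 + 610 + 233 + 21 + 3, with no two terms consecutive in the sequence.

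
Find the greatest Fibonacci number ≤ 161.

144 ≤ 161 < 233, so the largest Fibonacci number not exceeding 161 is 144.

144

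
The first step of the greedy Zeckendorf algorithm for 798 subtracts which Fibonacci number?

610 ≤ 798 < 987, so the largest Fibonacci number not exceeding 798 is 610.

610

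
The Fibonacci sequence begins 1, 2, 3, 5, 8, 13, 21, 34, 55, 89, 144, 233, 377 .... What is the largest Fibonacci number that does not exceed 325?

233 ≤ 325 < 377, so the largest Fibonacci number not exceeding 325 is 233.

233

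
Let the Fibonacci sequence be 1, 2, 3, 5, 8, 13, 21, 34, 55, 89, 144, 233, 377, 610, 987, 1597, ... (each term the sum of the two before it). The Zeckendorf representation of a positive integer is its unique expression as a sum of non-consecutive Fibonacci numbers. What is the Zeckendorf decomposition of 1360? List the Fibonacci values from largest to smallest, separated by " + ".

Greedy algorithm:
largest Fibonacci ≤ 1360 is 987; 1360 − 987 = 373
largest Fibonacci ≤ 373 is 233; 373 − 233 = 140
largest Fibonacci ≤ 140 is 89; 140 − 89 = 51
largest Fibonacci ≤ 51 is 34; 51 − 34 = 17
largest Fibonacci ≤ 17 is 13; 17 − 13 = 4
largest Fibonacci ≤ 4 is 3; 4 − 3 = 1
largest Fibonacci ≤ 1 is 1; 1 − 1 = 0
So 1360 = 987 + 233 + 89 + 34 + 13 + 3 + 1, with no two terms consecutive in the sequence.

987 + 233 + 89 + 34 + 13 + 3 + 1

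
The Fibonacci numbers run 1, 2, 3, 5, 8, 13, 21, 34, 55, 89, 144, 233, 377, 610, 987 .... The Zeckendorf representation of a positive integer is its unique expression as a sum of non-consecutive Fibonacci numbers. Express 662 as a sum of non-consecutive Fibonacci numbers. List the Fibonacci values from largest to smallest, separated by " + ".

610 + 34 + 13 + 5

Greedy algorithm:
662: greatest Fibonacci not exceeding it is 610, leaving 52
52: greatest Fibonacci not exceeding it is 34, leaving 18
18: greatest Fibonacci not exceeding it is 13, leaving 5
5: greatest Fibonacci not exceeding it is 5, leaving 0
So 662 = 610 + 34 + 13 + 5, with no two terms consecutive in the sequence.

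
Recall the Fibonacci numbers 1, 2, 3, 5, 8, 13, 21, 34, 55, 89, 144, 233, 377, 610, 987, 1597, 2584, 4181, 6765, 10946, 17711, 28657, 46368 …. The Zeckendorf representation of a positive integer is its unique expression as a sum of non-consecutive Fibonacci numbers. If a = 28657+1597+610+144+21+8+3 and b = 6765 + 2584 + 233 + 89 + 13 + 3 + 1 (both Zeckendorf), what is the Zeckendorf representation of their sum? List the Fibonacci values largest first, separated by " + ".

28657 + 10946 + 987 + 89 + 34 + 13 + 2

The two numbers are 31040 and 9688, so their sum is 40728.
Greedily peel off the largest Fibonacci term at each step:
40728: greatest Fibonacci not exceeding it is 28657, leaving 12071
12071: greatest Fibonacci not exceeding it is 10946, leaving 1125
1125: greatest Fibonacci not exceeding it is 987, leaving 138
138: greatest Fibonacci not exceeding it is 89, leaving 49
49: greatest Fibonacci not exceeding it is 34, leaving 15
15: greatest Fibonacci not exceeding it is 13, leaving 2
2: greatest Fibonacci not exceeding it is 2, leaving 0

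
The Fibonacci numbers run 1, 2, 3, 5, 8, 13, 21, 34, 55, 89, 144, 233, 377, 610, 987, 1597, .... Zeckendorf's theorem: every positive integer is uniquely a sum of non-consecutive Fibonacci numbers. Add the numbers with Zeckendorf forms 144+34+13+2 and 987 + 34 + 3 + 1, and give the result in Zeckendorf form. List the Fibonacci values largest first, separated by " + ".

The two numbers are 193 and 1025, so their sum is 1218.
Greedy algorithm:
largest Fibonacci ≤ 1218 is 987; 1218 − 987 = 231
largest Fibonacci ≤ 231 is 144; 231 − 144 = 87
largest Fibonacci ≤ 87 is 55; 87 − 55 = 32
largest Fibonacci ≤ 32 is 21; 32 − 21 = 11
largest Fibonacci ≤ 11 is 8; 11 − 8 = 3
largest Fibonacci ≤ 3 is 3; 3 − 3 = 0

987 + 144 + 55 + 21 + 8 + 3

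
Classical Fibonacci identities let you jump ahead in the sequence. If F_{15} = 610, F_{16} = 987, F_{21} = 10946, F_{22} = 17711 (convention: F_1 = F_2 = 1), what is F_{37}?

24157817

By the addition formula F_{m+n} = F_m F_{n+1} + F_{m−1} F_n with m=16, n=21: F_{37} = 987·17711 + 610·10946 = 17480757 + 6677060 = 24157817.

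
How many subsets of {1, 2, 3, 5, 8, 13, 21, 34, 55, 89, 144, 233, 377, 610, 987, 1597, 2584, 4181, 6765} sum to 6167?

12

Each representation comes from the Zeckendorf form by replacing some F_k with F_{k−1} + F_{k−2} where possible.
6167 = 4181+1597+377+8+3+1 = 4181+1597+233+144+8+3+1 = 4181+987+610+377+8+3+1 = … (9 more), for 12 in all.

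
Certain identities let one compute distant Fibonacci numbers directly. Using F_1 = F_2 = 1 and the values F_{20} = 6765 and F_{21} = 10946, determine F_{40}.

By the doubling identity F_{2k} = F_k(2F_{k+1} − F_k): F_{40} = 6765·(2·10946 − 6765) = 6765·15127 = 102334155.

102334155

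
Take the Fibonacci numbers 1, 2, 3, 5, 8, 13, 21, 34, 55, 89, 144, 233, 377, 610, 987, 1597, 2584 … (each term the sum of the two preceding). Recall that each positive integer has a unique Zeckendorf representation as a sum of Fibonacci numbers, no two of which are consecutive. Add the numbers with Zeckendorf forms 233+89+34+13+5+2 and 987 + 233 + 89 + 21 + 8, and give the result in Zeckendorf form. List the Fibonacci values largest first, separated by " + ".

1597 + 89 + 21 + 5 + 2

The two numbers are 376 and 1338, so their sum is 1714.
subtract 1597 from 1714: 117 remains
subtract 89 from 117: 28 remains
subtract 21 from 28: 7 remains
subtract 5 from 7: 2 remains
subtract 2 from 2: 0 remains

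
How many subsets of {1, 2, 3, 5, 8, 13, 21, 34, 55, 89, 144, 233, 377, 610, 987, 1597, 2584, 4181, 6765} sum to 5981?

Each representation comes from the Zeckendorf form by replacing some F_k with F_{k−1} + F_{k−2} where possible.
5981 = 4181+1597+144+55+3+1 = 4181+1597+144+34+21+3+1 = 4181+987+610+144+55+3+1 = 4181+1597+144+34+13+8+3+1 = 4181+1597+89+55+34+21+3+1 = … (20 more), for 25 in all.

25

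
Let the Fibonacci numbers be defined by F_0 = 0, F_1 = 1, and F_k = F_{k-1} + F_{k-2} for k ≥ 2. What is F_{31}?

Iterating the recurrence up to F_{23} = 28657 and F_{22} = 17711:
F_{24} = F_{23} + F_{22} = 28657 + 17711 = 46368
F_{25} = F_{24} + F_{23} = 46368 + 28657 = 75025
F_{26} = F_{25} + F_{24} = 75025 + 46368 = 121393
F_{27} = F_{26} + F_{25} = 121393 + 75025 = 196418
F_{28} = F_{27} + F_{26} = 196418 + 121393 = 317811
F_{29} = F_{28} + F_{27} = 317811 + 196418 = 514229
F_{30} = F_{29} + F_{28} = 514229 + 317811 = 832040
F_{31} = F_{30} + F_{29} = 832040 + 514229 = 1346269

1346269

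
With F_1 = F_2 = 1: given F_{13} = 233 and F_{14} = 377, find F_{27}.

196418

By F_{2k+1} = F_k² + F_{k+1}²: F_{27} = 233² + 377² = 54289 + 142129 = 196418.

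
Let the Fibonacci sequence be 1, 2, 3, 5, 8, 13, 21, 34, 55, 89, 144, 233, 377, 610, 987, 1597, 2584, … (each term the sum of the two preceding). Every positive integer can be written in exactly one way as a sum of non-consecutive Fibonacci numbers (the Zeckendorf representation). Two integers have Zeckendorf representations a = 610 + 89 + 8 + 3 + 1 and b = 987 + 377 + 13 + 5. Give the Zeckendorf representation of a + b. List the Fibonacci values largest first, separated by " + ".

1597 + 377 + 89 + 21 + 8 + 1

The two numbers are 711 and 1382, so their sum is 2093.
Greedy algorithm:
1597 ≤ 2093 < 2584, so take 1597; remainder 496
377 ≤ 496 < 610, so take 377; remainder 119
89 ≤ 119 < 144, so take 89; remainder 30
21 ≤ 30 < 34, so take 21; remainder 9
8 ≤ 9 < 13, so take 8; remainder 1
1 ≤ 1 < 2, so take 1; remainder 0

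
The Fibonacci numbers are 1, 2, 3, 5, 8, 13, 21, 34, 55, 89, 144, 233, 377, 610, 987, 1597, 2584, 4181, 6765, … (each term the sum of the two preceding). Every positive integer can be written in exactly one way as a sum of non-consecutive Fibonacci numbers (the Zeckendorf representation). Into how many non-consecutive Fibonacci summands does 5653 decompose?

7

take 4181 (≤ 5653); 5653 − 4181 = 1472
take 987 (≤ 1472); 1472 − 987 = 485
take 377 (≤ 485); 485 − 377 = 108
take 89 (≤ 108); 108 − 89 = 19
take 13 (≤ 19); 19 − 13 = 6
take 5 (≤ 6); 6 − 5 = 1
take 1 (≤ 1); 1 − 1 = 0
5653 = 4181 + 987 + 377 + 89 + 13 + 5 + 1, which has 7 terms.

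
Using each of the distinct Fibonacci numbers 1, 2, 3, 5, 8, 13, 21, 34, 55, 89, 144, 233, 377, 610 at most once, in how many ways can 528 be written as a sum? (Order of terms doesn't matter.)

Each representation comes from the Zeckendorf form by replacing some F_k with F_{k−1} + F_{k−2} where possible.
528 = 377+144+5+2 = 377+89+55+5+2 = 377+89+34+21+5+2 = … (4 more), for 7 in all.

7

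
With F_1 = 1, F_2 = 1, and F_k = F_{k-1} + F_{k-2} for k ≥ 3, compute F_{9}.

Iterating the recurrence up to F_{5} = 5 and F_{4} = 3:
F_{6} = F_{5} + F_{4} = 5 + 3 = 8
F_{7} = F_{6} + F_{5} = 8 + 5 = 13
F_{8} = F_{7} + F_{6} = 13 + 8 = 21
F_{9} = F_{8} + F_{7} = 21 + 13 = 34

34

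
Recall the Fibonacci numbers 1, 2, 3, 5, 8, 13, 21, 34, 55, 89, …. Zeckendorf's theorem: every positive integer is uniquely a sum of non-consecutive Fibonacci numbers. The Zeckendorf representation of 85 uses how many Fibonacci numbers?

subtract 55 from 85: 30 remains
subtract 21 from 30: 9 remains
subtract 8 from 9: 1 remains
subtract 1 from 1: 0 remains
85 = 55 + 21 + 8 + 1, which has 4 terms.

4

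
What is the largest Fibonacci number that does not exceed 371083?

317811

317811 ≤ 371083 < 514229, so the largest Fibonacci number not exceeding 371083 is 317811.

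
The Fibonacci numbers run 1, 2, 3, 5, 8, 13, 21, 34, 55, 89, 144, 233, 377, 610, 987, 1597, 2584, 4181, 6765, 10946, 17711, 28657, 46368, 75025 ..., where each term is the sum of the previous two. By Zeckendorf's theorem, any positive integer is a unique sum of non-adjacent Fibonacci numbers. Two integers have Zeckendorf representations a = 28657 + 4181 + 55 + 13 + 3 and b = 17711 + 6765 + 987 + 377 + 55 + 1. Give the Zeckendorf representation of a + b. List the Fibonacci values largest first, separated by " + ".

46368 + 10946 + 987 + 377 + 89 + 34 + 3 + 1

The two numbers are 32909 and 25896, so their sum is 58805.
Greedily peel off the largest Fibonacci term at each step:
46368 ≤ 58805 < 75025, so take 46368; remainder 12437
10946 ≤ 12437 < 17711, so take 10946; remainder 1491
987 ≤ 1491 < 1597, so take 987; remainder 504
377 ≤ 504 < 610, so take 377; remainder 127
89 ≤ 127 < 144, so take 89; remainder 38
34 ≤ 38 < 55, so take 34; remainder 4
3 ≤ 4 < 5, so take 3; remainder 1
1 ≤ 1 < 2, so take 1; remainder 0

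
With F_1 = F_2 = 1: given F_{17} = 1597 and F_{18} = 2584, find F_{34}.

5702887

By the doubling identity F_{2k} = F_k(2F_{k+1} − F_k): F_{34} = 1597·(2·2584 − 1597) = 1597·3571 = 5702887.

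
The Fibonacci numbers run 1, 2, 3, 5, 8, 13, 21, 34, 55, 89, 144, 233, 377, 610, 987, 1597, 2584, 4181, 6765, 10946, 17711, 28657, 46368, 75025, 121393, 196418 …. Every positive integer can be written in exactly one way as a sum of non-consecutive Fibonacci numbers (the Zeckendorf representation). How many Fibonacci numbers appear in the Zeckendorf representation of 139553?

7

Greedily peel off the largest Fibonacci term at each step:
largest Fibonacci ≤ 139553 is 121393; 139553 − 121393 = 18160
largest Fibonacci ≤ 18160 is 17711; 18160 − 17711 = 449
largest Fibonacci ≤ 449 is 377; 449 − 377 = 72
largest Fibonacci ≤ 72 is 55; 72 − 55 = 17
largest Fibonacci ≤ 17 is 13; 17 − 13 = 4
largest Fibonacci ≤ 4 is 3; 4 − 3 = 1
largest Fibonacci ≤ 1 is 1; 1 − 1 = 0
139553 = 121393 + 17711 + 377 + 55 + 13 + 3 + 1, which has 7 terms.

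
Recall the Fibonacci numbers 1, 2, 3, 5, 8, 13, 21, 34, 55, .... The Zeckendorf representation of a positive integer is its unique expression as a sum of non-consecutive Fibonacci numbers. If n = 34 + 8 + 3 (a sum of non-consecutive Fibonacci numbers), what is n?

45

34 + 8 + 3 = 45.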